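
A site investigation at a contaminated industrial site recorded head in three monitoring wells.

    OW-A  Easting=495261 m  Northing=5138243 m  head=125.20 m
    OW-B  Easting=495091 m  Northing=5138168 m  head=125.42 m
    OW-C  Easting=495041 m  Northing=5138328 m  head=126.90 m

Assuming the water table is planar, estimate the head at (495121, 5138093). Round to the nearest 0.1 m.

124.7 m

With h = a·x + b·y + c and OW-A as origin, the differences give:
  (-170)·a + (-75)·b = +0.22
  (-220)·a + 85·b = +1.70
Eliminate b (×85 and ×(-75), subtract): -30950·a = 146.200 → a = ∂h/∂x = -0.004724
Back-substitute: b = ∂h/∂y = +0.007774.
h(495121, 5138093) = 125.20 + (-0.004724)·(-140) + (+0.007774)·(-150) = 125.20 +0.661 -1.166 = 124.695 m.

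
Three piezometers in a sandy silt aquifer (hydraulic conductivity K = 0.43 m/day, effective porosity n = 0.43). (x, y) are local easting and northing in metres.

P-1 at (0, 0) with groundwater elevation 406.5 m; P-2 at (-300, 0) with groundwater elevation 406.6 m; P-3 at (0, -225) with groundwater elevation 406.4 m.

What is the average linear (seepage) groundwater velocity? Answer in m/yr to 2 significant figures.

0.20 m/yr

∂h/∂x = (406.6 − 406.5) / (-300 − 0) = -0.0003333
∂h/∂y = (406.4 − 406.5) / (-225 − 0) = +0.0004444
|∇h| = √(-0.0003333² + 0.0004444²) = 0.0005555
Seepage velocity v = K·i/n = 0.43 × 0.0005555 / 0.43 = 0.0005555 m/day = 0.2029 m/yr.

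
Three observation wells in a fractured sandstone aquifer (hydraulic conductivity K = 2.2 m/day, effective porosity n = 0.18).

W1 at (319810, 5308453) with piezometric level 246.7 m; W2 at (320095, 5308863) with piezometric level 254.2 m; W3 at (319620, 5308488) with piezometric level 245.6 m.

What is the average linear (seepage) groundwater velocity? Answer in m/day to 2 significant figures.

Differences from W1: to W2 (Δx, Δy, Δh) = (285, 410, +7.5); to W3 = (-190, 35, -1.1).
Determinant of the coordinate differences = 285·35 − (-190)·410 = 87875.
∂h/∂x = [(+7.5)·35 − (-1.1)·410] / 87875 = +0.008119
∂h/∂y = [285·(-1.1) − (-190)·(+7.5)] / 87875 = +0.01265
|∇h| = √(0.008119² + 0.01265²) = 0.01503
Seepage velocity v = K·i/n = 2.2 × 0.01503 / 0.18 = 0.1837 m/day.

0.18 m/day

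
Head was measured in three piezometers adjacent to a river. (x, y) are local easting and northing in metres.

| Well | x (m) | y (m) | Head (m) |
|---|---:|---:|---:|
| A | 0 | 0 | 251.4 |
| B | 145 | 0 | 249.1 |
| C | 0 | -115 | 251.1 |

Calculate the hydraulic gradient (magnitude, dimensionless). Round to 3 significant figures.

∂h/∂x = (249.1 − 251.4) / (145 − 0) = -0.01586
∂h/∂y = (251.1 − 251.4) / (-115 − 0) = +0.002609
|∇h| = √(-0.01586² + 0.002609²) = 0.01607

0.0161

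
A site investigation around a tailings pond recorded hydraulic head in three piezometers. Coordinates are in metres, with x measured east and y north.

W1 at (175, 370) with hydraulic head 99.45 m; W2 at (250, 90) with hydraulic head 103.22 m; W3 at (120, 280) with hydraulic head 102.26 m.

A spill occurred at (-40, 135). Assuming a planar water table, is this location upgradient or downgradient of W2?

upgradient

Taking W1 as reference: W2−W1 = (75, -280, +3.77); W3−W1 = (-55, -90, +2.81).
Determinant of the coordinate differences = 75·(-90) − (-55)·(-280) = -22150.
∂h/∂x = [(+3.77)·(-90) − (+2.81)·(-280)] / -22150 = -0.02020
∂h/∂y = [75·(+2.81) − (-55)·(+3.77)] / -22150 = -0.01888
Head at (-40, 135) = 99.45 + (-0.02020)·(-215) + (-0.01888)·(-235) = 108.23 m.
That is higher than the 103.22 m at W2, so the point is upgradient.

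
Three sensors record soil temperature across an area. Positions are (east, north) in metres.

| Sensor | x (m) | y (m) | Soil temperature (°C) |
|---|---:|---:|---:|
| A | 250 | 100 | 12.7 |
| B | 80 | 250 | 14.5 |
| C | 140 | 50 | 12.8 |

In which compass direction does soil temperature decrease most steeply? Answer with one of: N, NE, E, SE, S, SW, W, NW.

Taking A as reference: B−A = (-170, 150, +1.8); C−A = (-110, -50, +0.1).
Determinant of the coordinate differences = (-170)·(-50) − (-110)·150 = 25000.
∂T/∂x = [(+1.8)·(-50) − (+0.1)·150] / 25000 = -0.004200
∂T/∂y = [(-170)·(+0.1) − (-110)·(+1.8)] / 25000 = +0.007240
Steepest decrease is along −∇f = (+0.004200 E, -0.007240 N) → southeast.

SE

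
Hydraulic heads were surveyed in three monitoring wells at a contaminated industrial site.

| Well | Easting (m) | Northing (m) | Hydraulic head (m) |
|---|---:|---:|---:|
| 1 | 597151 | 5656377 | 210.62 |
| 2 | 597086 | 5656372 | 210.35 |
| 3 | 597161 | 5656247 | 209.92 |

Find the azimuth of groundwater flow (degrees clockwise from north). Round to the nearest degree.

213°

With h = a·x + b·y + c and 1 as origin, the differences give:
  (-65)·a + (-5)·b = -0.27
  10·a + (-130)·b = -0.70
Eliminate b (×(-130) and ×(-5), subtract): 8500·a = 31.600 → a = ∂h/∂x = +0.003718
Back-substitute: b = ∂h/∂y = +0.005671.
Flow direction (−∇h) has components (-0.003718 E, -0.005671 N).
Azimuth = atan2(E, N) = atan2(-0.003718, -0.005671) = 213.2° ≈ 213°.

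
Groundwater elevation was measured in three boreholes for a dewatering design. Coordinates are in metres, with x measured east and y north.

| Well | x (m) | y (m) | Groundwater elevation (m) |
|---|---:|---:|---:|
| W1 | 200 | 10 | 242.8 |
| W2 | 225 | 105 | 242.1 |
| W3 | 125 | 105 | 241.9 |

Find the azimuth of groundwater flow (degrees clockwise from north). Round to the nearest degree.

Taking W1 as reference: W2−W1 = (25, 95, -0.7); W3−W1 = (-75, 95, -0.9).
Determinant of the coordinate differences = 25·95 − (-75)·95 = 9500.
∂h/∂x = [(-0.7)·95 − (-0.9)·95] / 9500 = +0.002000
∂h/∂y = [25·(-0.9) − (-75)·(-0.7)] / 9500 = -0.007895
Flow direction (−∇h) has components (-0.002000 E, +0.007895 N).
Azimuth = atan2(E, N) = atan2(-0.002000, +0.007895) = 345.8° ≈ 346°.

346°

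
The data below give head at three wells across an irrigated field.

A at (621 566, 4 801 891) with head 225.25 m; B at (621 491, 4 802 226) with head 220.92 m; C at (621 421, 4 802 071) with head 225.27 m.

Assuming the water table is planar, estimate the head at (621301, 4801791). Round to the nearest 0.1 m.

Differences from A: to B (Δx, Δy, Δh) = (-75, 335, -4.33); to C = (-145, 180, +0.02).
Solve a·Δx + b·Δy = Δh: det = (-75)·180 − (-145)·335 = 35075.
∂h/∂x = [(-4.33)·180 − (+0.02)·335] / 35075 = -0.02241
∂h/∂y = [(-75)·(+0.02) − (-145)·(-4.33)] / 35075 = -0.01794
h(621301, 4801791) = 225.25 + (-0.02241)·(-265) + (-0.01794)·(-100) = 225.25 +5.939 +1.794 = 232.983 m.

233.0 m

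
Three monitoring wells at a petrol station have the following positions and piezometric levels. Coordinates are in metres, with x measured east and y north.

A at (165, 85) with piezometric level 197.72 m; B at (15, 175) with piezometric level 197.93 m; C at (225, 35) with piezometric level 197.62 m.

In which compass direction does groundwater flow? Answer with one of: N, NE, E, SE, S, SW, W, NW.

Differences from A: to B (Δx, Δy, Δh) = (-150, 90, +0.21); to C = (60, -50, -0.10).
Determinant of the coordinate differences = (-150)·(-50) − 60·90 = 2100.
∂h/∂x = [(+0.21)·(-50) − (-0.10)·90] / 2100 = -0.0007143
∂h/∂y = [(-150)·(-0.10) − 60·(+0.21)] / 2100 = +0.001143
Flow = −∇h = (+0.0007143 east, -0.001143 north), which points southeast.

SE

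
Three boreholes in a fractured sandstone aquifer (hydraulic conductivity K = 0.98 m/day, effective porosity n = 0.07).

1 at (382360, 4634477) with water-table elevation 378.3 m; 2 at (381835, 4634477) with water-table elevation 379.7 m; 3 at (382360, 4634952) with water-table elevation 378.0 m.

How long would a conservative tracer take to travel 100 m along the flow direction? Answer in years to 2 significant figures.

∂h/∂x = (379.7 − 378.3) / (381835 − 382360) = -0.002667
∂h/∂y = (378.0 − 378.3) / (4634952 − 4634477) = -0.0006316
|∇h| = √(-0.002667² + -0.0006316²) = 0.002741
Seepage velocity v = K·i/n = 0.98 × 0.002741 / 0.07 = 0.03837 m/day.
t = 100 / 0.03837 = 2606 days = 7.13 years.

7.1 years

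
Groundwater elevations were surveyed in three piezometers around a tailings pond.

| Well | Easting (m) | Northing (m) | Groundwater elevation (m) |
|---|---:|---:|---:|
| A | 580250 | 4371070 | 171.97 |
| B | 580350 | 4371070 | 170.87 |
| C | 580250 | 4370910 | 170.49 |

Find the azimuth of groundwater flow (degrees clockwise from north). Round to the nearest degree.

130°

∂h/∂x = (170.87 − 171.97) / (580350 − 580250) = -0.01100
∂h/∂y = (170.49 − 171.97) / (4370910 − 4371070) = +0.009250
Flow direction (−∇h) has components (+0.01100 E, -0.009250 N).
Azimuth = atan2(E, N) = atan2(+0.01100, -0.009250) = 130.1° ≈ 130°.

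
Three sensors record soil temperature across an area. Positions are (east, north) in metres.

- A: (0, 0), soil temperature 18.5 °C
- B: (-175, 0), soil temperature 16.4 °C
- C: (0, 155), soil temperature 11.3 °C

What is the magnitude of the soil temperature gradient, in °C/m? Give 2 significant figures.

0.048 °C/m

∂T/∂x = (16.4 − 18.5) / (-175 − 0) = +0.01200
∂T/∂y = (11.3 − 18.5) / (155 − 0) = -0.04645
|∇f| = √(0.01200² + -0.04645²) = 0.04798 °C/m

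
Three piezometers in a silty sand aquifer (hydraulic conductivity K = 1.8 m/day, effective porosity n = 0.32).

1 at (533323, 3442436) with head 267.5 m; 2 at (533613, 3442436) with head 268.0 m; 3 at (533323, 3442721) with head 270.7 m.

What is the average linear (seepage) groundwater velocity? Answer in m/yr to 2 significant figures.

23 m/yr

∂h/∂x = (268.0 − 267.5) / (533613 − 533323) = +0.001724
∂h/∂y = (270.7 − 267.5) / (3442721 − 3442436) = +0.01123
|∇h| = √(0.001724² + 0.01123²) = 0.01136
Seepage velocity v = K·i/n = 1.8 × 0.01136 / 0.32 = 0.0639 m/day = 23.34 m/yr.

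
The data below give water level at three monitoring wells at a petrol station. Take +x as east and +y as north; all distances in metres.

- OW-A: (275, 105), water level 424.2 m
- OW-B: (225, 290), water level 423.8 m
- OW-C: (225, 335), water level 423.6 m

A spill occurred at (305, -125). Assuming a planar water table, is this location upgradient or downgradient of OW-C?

upgradient

Taking OW-A as reference: OW-B−OW-A = (-50, 185, -0.4); OW-C−OW-A = (-50, 230, -0.6).
Determinant of the coordinate differences = (-50)·230 − (-50)·185 = -2250.
∂h/∂x = [(-0.4)·230 − (-0.6)·185] / -2250 = -0.008444
∂h/∂y = [(-50)·(-0.6) − (-50)·(-0.4)] / -2250 = -0.004444
Head at (305, -125) = 424.2 + (-0.008444)·(30) + (-0.004444)·(-230) = 424.97 m.
That is higher than the 423.6 m at OW-C, so the point is upgradient.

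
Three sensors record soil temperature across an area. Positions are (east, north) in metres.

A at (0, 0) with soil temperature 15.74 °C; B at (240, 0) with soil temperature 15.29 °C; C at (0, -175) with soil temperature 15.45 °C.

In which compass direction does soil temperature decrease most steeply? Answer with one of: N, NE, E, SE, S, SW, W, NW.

∂T/∂x = (15.29 − 15.74) / (240 − 0) = -0.001875
∂T/∂y = (15.45 − 15.74) / (-175 − 0) = +0.001657
Steepest decrease is along −∇f = (+0.001875 E, -0.001657 N) → southeast.

SE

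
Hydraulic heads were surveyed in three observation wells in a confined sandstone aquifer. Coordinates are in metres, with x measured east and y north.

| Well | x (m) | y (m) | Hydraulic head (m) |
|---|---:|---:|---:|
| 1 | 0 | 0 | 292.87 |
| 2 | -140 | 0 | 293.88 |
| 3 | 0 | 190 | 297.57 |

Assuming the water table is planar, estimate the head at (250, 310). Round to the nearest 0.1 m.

∂h/∂x = (293.88 − 292.87) / (-140 − 0) = -0.007214
∂h/∂y = (297.57 − 292.87) / (190 − 0) = +0.02474
h(250, 310) = 292.87 + (-0.007214)·(250) + (+0.02474)·(310) = 292.87 -1.804 +7.668 = 298.735 m.

298.7 m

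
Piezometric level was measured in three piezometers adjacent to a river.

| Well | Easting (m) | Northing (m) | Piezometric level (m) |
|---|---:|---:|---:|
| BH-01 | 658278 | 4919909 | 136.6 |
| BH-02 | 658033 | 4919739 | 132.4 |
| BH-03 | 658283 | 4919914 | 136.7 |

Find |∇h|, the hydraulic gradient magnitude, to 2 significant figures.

0.014

With h = a·x + b·y + c and BH-01 as origin, the differences give:
  (-245)·a + (-170)·b = -4.2
  5·a + 5·b = +0.1
Eliminate b (×5 and ×(-170), subtract): -375·a = -4.00 → a = ∂h/∂x = +0.01067
Back-substitute: b = ∂h/∂y = +0.009333.
|∇h| = √(0.01067² + 0.009333²) = 0.01418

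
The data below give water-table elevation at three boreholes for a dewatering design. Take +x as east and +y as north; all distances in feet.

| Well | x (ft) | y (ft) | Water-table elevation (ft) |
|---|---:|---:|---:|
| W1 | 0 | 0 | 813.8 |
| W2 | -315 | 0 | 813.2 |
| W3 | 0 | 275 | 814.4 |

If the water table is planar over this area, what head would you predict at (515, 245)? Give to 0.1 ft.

815.3 ft

∂h/∂x = (813.2 − 813.8) / (-315 − 0) = +0.001905
∂h/∂y = (814.4 − 813.8) / (275 − 0) = +0.002182
h(515, 245) = 813.8 + (+0.001905)·(515) + (+0.002182)·(245) = 813.8 +0.981 +0.535 = 815.315 ft.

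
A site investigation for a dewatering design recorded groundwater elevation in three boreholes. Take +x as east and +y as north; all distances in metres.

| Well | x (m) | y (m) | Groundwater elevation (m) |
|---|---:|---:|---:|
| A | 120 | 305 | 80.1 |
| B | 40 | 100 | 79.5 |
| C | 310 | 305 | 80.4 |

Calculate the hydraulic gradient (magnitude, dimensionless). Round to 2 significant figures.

0.0028

Three-point gradient (reference A): Δ to B = (-80, -205, -0.6), Δ to C = (190, 0, +0.3).
∂h/∂x = +0.001579, ∂h/∂y = +0.002311 (det = 38950).
|∇h| = √(0.001579² + 0.002311²) = 0.002799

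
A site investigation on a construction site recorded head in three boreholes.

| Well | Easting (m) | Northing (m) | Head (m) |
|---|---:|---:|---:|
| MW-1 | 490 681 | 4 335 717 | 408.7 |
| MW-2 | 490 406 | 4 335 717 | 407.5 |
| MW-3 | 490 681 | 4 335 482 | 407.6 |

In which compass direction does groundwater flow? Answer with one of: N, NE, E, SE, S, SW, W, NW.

∂h/∂x = (407.5 − 408.7) / (490406 − 490681) = +0.004364
∂h/∂y = (407.6 − 408.7) / (4335482 − 4335717) = +0.004681
Flow = −∇h = (-0.004364 east, -0.004681 north), which points southwest.

SW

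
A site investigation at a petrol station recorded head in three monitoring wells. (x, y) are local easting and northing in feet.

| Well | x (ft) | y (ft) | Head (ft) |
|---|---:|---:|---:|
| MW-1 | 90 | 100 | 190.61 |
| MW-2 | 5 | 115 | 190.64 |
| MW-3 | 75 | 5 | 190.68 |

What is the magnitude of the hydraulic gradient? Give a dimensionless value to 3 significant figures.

0.000812

Taking MW-1 as reference: MW-2−MW-1 = (-85, 15, +0.03); MW-3−MW-1 = (-15, -95, +0.07).
Determinant of the coordinate differences = (-85)·(-95) − (-15)·15 = 8300.
∂h/∂x = [(+0.03)·(-95) − (+0.07)·15] / 8300 = -0.0004699
∂h/∂y = [(-85)·(+0.07) − (-15)·(+0.03)] / 8300 = -0.0006627
|∇h| = √(-0.0004699² + -0.0006627²) = 0.0008124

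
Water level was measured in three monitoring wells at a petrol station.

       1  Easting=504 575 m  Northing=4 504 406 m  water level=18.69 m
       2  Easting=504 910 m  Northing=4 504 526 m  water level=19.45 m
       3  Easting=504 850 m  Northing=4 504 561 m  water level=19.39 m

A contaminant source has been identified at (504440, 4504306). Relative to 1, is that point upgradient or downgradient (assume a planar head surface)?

With h = a·x + b·y + c and 1 as origin, the differences give:
  335·a + 120·b = +0.76
  275·a + 155·b = +0.70
Eliminate b (×155 and ×120, subtract): 18925·a = 33.800 → a = ∂h/∂x = +0.001786
Back-substitute: b = ∂h/∂y = +0.001347.
Head at (504440, 4504306) = 18.69 + (+0.001786)·(-135) + (+0.001347)·(-100) = 18.31 m.
That is lower than the 18.69 m at 1, so the point is downgradient.

downgradient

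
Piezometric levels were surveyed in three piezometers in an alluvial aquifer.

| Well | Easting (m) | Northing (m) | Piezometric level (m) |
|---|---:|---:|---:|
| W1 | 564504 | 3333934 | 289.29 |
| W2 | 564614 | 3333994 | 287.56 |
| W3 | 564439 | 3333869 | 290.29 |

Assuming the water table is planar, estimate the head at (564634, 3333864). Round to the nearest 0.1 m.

287.1 m

Differences from W1: to W2 (Δx, Δy, Δh) = (110, 60, -1.73); to W3 = (-65, -65, +1.00).
Determinant of the coordinate differences = 110·(-65) − (-65)·60 = -3250.
∂h/∂x = [(-1.73)·(-65) − (+1.00)·60] / -3250 = -0.01614
∂h/∂y = [110·(+1.00) − (-65)·(-1.73)] / -3250 = +0.0007538
h(564634, 3333864) = 289.29 + (-0.01614)·(130) + (+0.0007538)·(-70) = 289.29 -2.098 -0.053 = 287.139 m.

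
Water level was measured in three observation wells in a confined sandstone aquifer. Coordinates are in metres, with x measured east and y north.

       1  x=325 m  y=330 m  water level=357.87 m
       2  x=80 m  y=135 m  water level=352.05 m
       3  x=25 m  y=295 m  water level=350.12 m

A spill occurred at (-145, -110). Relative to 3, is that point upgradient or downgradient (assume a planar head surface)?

downgradient

Differences from 1: to 2 (Δx, Δy, Δh) = (-245, -195, -5.82); to 3 = (-300, -35, -7.75).
Determinant of the coordinate differences = (-245)·(-35) − (-300)·(-195) = -49925.
∂h/∂x = [(-5.82)·(-35) − (-7.75)·(-195)] / -49925 = +0.02619
∂h/∂y = [(-245)·(-7.75) − (-300)·(-5.82)] / -49925 = -0.003060
Head at (-145, -110) = 357.87 + (+0.02619)·(-470) + (-0.003060)·(-440) = 346.91 m.
That is lower than the 350.12 m at 3, so the point is downgradient.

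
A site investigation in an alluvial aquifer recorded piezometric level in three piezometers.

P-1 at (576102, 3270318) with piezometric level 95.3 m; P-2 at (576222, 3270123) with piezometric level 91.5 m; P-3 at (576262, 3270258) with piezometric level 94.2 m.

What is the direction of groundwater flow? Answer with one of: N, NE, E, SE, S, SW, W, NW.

S

Differences from P-1: to P-2 (Δx, Δy, Δh) = (120, -195, -3.8); to P-3 = (160, -60, -1.1).
Solve a·Δx + b·Δy = Δh: det = 120·(-60) − 160·(-195) = 24000.
∂h/∂x = [(-3.8)·(-60) − (-1.1)·(-195)] / 24000 = +0.0005625
∂h/∂y = [120·(-1.1) − 160·(-3.8)] / 24000 = +0.01983
Flow = −∇h = (-0.0005625 east, -0.01983 north), which points south.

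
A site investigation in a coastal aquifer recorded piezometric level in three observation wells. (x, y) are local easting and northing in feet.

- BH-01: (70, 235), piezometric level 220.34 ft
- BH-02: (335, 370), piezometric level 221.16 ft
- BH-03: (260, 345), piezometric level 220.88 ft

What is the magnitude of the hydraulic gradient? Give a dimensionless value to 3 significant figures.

0.00613

Differences from BH-01: to BH-02 (Δx, Δy, Δh) = (265, 135, +0.82); to BH-03 = (190, 110, +0.54).
Solve a·Δx + b·Δy = Δh: det = 265·110 − 190·135 = 3500.
∂h/∂x = [(+0.82)·110 − (+0.54)·135] / 3500 = +0.004943
∂h/∂y = [265·(+0.54) − 190·(+0.82)] / 3500 = -0.003629
|∇h| = √(0.004943² + -0.003629²) = 0.006132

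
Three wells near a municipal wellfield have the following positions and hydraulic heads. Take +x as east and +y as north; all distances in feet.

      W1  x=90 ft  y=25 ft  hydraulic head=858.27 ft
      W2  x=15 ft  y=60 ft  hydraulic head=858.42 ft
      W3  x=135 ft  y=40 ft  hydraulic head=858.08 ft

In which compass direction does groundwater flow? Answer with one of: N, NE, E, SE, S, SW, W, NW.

Three-point gradient (reference W1): Δ to W2 = (-75, 35, +0.15), Δ to W3 = (45, 15, -0.19).
∂h/∂x = -0.003296, ∂h/∂y = -0.002778 (det = -2700).
Flow = −∇h = (+0.003296 east, +0.002778 north), which points northeast.

NE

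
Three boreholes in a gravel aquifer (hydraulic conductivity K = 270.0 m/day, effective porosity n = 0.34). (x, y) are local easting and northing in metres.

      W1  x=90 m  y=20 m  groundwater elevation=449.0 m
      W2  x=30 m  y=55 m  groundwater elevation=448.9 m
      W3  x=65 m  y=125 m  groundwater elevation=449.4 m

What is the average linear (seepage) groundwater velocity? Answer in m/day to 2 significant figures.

5.3 m/day

Taking W1 as reference: W2−W1 = (-60, 35, -0.1); W3−W1 = (-25, 105, +0.4).
Solve a·Δx + b·Δy = Δh: det = (-60)·105 − (-25)·35 = -5425.
∂h/∂x = [(-0.1)·105 − (+0.4)·35] / -5425 = +0.004516
∂h/∂y = [(-60)·(+0.4) − (-25)·(-0.1)] / -5425 = +0.004885
|∇h| = √(0.004516² + 0.004885²) = 0.006653
Seepage velocity v = K·i/n = 270.0 × 0.006653 / 0.34 = 5.283 m/day.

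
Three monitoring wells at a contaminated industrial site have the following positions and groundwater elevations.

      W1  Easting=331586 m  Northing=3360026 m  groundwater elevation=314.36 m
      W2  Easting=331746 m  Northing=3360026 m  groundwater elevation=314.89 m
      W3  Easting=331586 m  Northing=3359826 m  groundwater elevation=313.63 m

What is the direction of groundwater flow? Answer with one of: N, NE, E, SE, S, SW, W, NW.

∂h/∂x = (314.89 − 314.36) / (331746 − 331586) = +0.003312
∂h/∂y = (313.63 − 314.36) / (3359826 − 3360026) = +0.003650
Flow = −∇h = (-0.003312 east, -0.003650 north), which points southwest.

SW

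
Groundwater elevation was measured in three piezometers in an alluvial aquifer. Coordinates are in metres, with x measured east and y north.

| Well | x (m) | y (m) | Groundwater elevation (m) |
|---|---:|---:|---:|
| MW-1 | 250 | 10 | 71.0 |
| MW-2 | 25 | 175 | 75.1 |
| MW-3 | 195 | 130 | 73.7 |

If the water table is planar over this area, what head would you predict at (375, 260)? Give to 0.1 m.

76.0 m

With h = a·x + b·y + c and MW-1 as origin, the differences give:
  (-225)·a + 165·b = +4.1
  (-55)·a + 120·b = +2.7
Eliminate b (×120 and ×165, subtract): -17925·a = 46.50 → a = ∂h/∂x = -0.002594
Back-substitute: b = ∂h/∂y = +0.02131.
h(375, 260) = 71.0 + (-0.002594)·(125) + (+0.02131)·(250) = 71.0 -0.324 +5.328 = 76.003 m.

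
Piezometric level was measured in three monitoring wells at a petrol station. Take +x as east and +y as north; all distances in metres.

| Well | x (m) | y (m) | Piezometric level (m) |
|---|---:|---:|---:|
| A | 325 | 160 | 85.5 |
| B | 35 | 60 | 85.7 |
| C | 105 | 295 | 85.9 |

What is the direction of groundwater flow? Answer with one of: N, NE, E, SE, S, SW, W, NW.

Taking A as reference: B−A = (-290, -100, +0.2); C−A = (-220, 135, +0.4).
Determinant of the coordinate differences = (-290)·135 − (-220)·(-100) = -61150.
∂h/∂x = [(+0.2)·135 − (+0.4)·(-100)] / -61150 = -0.001096
∂h/∂y = [(-290)·(+0.4) − (-220)·(+0.2)] / -61150 = +0.001177
Flow = −∇h = (+0.001096 east, -0.001177 north), which points southeast.

SE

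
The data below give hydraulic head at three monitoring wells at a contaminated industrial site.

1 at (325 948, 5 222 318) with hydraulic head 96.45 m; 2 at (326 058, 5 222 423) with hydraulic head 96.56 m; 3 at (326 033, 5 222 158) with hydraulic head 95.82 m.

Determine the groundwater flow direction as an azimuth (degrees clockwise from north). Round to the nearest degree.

With h = a·x + b·y + c and 1 as origin, the differences give:
  110·a + 105·b = +0.11
  85·a + (-160)·b = -0.63
Eliminate b (×(-160) and ×105, subtract): -26525·a = 48.550 → a = ∂h/∂x = -0.001830
Back-substitute: b = ∂h/∂y = +0.002965.
Flow direction (−∇h) has components (+0.001830 E, -0.002965 N).
Azimuth = atan2(E, N) = atan2(+0.001830, -0.002965) = 148.3° ≈ 148°.

148°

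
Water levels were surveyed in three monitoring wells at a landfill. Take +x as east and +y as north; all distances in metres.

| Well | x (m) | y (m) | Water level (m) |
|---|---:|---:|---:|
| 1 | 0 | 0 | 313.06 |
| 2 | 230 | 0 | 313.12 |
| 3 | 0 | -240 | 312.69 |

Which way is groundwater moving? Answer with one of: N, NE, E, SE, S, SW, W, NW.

∂h/∂x = (313.12 − 313.06) / (230 − 0) = +0.0002609
∂h/∂y = (312.69 − 313.06) / (-240 − 0) = +0.001542
Flow = −∇h = (-0.0002609 east, -0.001542 north), which points south.

S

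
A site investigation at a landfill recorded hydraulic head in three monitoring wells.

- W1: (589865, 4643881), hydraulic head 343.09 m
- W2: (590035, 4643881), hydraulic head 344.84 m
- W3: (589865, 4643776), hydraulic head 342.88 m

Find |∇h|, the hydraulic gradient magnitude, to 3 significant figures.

∂h/∂x = (344.84 − 343.09) / (590035 − 589865) = +0.01029
∂h/∂y = (342.88 − 343.09) / (4643776 − 4643881) = +0.002000
|∇h| = √(0.01029² + 0.002000²) = 0.01048

0.0105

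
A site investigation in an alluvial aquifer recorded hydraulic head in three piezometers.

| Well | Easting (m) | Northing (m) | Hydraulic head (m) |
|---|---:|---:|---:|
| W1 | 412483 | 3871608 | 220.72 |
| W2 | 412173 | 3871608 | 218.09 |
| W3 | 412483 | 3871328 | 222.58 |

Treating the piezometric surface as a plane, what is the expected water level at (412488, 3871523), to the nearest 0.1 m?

221.3 m

∂h/∂x = (218.09 − 220.72) / (412173 − 412483) = +0.008484
∂h/∂y = (222.58 − 220.72) / (3871328 − 3871608) = -0.006643
h(412488, 3871523) = 220.72 + (+0.008484)·(5) + (-0.006643)·(-85) = 220.72 +0.042 +0.565 = 221.327 m.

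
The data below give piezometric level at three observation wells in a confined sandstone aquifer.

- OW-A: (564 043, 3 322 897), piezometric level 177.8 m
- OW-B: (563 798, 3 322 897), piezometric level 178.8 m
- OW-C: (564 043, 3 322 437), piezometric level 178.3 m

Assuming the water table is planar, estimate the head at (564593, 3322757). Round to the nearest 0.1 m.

175.7 m

∂h/∂x = (178.8 − 177.8) / (563798 − 564043) = -0.004082
∂h/∂y = (178.3 − 177.8) / (3322437 − 3322897) = -0.001087
h(564593, 3322757) = 177.8 + (-0.004082)·(550) + (-0.001087)·(-140) = 177.8 -2.245 +0.152 = 175.707 m.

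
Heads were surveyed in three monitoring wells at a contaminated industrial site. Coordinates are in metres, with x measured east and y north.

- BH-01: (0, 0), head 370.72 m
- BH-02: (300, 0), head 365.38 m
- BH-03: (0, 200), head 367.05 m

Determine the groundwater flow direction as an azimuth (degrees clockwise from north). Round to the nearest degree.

∂h/∂x = (365.38 − 370.72) / (300 − 0) = -0.01780
∂h/∂y = (367.05 − 370.72) / (200 − 0) = -0.01835
Flow direction (−∇h) has components (+0.01780 E, +0.01835 N).
Azimuth = atan2(E, N) = atan2(+0.01780, +0.01835) = 44.1° ≈ 044°.

044°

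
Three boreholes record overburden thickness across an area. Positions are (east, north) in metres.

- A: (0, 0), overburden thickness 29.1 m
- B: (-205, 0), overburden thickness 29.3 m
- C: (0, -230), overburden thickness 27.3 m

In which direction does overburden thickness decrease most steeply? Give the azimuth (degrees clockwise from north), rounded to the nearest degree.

∂d/∂x = (29.3 − 29.1) / (-205 − 0) = -0.0009756
∂d/∂y = (27.3 − 29.1) / (-230 − 0) = +0.007826
Steepest decrease is along −∇f: components (+0.0009756 E, -0.007826 N).
Azimuth = atan2(+0.0009756, -0.007826) = 172.9° ≈ 173°.

173°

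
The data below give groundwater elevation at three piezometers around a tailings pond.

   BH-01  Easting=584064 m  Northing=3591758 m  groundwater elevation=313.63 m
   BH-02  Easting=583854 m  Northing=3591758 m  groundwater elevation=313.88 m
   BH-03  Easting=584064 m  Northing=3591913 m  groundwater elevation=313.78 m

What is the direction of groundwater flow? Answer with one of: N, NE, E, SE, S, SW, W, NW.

SE

∂h/∂x = (313.88 − 313.63) / (583854 − 584064) = -0.001190
∂h/∂y = (313.78 − 313.63) / (3591913 − 3591758) = +0.0009677
Flow = −∇h = (+0.001190 east, -0.0009677 north), which points southeast.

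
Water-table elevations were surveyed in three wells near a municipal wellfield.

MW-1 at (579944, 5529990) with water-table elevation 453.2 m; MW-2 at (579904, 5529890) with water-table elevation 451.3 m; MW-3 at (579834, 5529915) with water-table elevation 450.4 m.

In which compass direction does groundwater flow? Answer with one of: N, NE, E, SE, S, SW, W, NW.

SW

With h = a·x + b·y + c and MW-1 as origin, the differences give:
  (-40)·a + (-100)·b = -1.9
  (-110)·a + (-75)·b = -2.8
Eliminate b (×(-75) and ×(-100), subtract): -8000·a = -137.50 → a = ∂h/∂x = +0.01719
Back-substitute: b = ∂h/∂y = +0.01212.
Flow = −∇h = (-0.01719 east, -0.01212 north), which points southwest.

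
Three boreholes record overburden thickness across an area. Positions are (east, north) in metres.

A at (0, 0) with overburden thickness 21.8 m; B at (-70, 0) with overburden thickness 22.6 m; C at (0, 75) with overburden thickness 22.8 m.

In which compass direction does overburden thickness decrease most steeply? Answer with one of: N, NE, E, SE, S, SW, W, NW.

∂d/∂x = (22.6 − 21.8) / (-70 − 0) = -0.01143
∂d/∂y = (22.8 − 21.8) / (75 − 0) = +0.01333
Steepest decrease is along −∇f = (+0.01143 E, -0.01333 N) → southeast.

SE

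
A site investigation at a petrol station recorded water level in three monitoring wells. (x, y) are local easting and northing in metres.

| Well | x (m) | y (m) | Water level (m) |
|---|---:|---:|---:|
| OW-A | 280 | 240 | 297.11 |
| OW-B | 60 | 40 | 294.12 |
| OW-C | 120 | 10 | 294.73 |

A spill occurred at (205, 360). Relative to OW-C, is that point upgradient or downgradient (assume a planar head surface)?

upgradient

Taking OW-A as reference: OW-B−OW-A = (-220, -200, -2.99); OW-C−OW-A = (-160, -230, -2.38).
Solve a·Δx + b·Δy = Δh: det = (-220)·(-230) − (-160)·(-200) = 18600.
∂h/∂x = [(-2.99)·(-230) − (-2.38)·(-200)] / 18600 = +0.01138
∂h/∂y = [(-220)·(-2.38) − (-160)·(-2.99)] / 18600 = +0.002430
Head at (205, 360) = 297.11 + (+0.01138)·(-75) + (+0.002430)·(120) = 296.55 m.
That is higher than the 294.73 m at OW-C, so the point is upgradient.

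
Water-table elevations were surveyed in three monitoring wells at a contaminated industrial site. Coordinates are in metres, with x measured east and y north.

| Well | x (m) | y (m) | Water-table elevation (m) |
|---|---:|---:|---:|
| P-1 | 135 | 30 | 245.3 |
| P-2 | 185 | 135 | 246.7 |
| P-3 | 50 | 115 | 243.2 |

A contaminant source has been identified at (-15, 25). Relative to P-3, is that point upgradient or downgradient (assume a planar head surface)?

Differences from P-1: to P-2 (Δx, Δy, Δh) = (50, 105, +1.4); to P-3 = (-85, 85, -2.1).
Determinant of the coordinate differences = 50·85 − (-85)·105 = 13175.
∂h/∂x = [(+1.4)·85 − (-2.1)·105] / 13175 = +0.02577
∂h/∂y = [50·(-2.1) − (-85)·(+1.4)] / 13175 = +0.001063
Head at (-15, 25) = 245.3 + (+0.02577)·(-150) + (+0.001063)·(-5) = 241.43 m.
That is lower than the 243.2 m at P-3, so the point is downgradient.

downgradient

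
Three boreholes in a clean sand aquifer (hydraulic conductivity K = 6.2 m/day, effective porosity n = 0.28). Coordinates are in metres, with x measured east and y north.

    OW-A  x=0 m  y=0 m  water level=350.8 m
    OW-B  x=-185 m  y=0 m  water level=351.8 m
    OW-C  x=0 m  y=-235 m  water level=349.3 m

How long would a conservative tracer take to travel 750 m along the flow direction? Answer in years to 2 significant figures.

11 years

∂h/∂x = (351.8 − 350.8) / (-185 − 0) = -0.005405
∂h/∂y = (349.3 − 350.8) / (-235 − 0) = +0.006383
|∇h| = √(-0.005405² + 0.006383²) = 0.008364
Seepage velocity v = K·i/n = 6.2 × 0.008364 / 0.28 = 0.1852 m/day.
t = 750 / 0.1852 = 4050 days = 11.1 years.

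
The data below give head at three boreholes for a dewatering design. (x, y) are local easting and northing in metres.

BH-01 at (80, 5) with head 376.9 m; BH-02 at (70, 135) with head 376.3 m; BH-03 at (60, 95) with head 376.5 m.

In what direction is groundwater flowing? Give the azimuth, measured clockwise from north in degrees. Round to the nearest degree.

014°

Three-point gradient (reference BH-01): Δ to BH-02 = (-10, 130, -0.6), Δ to BH-03 = (-20, 90, -0.4).
∂h/∂x = -0.001176, ∂h/∂y = -0.004706 (det = 1700).
Flow direction (−∇h) has components (+0.001176 E, +0.004706 N).
Azimuth = atan2(E, N) = atan2(+0.001176, +0.004706) = 14.0° ≈ 014°.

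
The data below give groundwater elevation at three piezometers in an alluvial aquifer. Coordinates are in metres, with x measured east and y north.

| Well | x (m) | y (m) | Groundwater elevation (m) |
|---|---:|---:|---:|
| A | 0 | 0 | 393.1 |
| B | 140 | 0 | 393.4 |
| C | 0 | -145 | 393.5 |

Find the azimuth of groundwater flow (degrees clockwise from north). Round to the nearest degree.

∂h/∂x = (393.4 − 393.1) / (140 − 0) = +0.002143
∂h/∂y = (393.5 − 393.1) / (-145 − 0) = -0.002759
Flow direction (−∇h) has components (-0.002143 E, +0.002759 N).
Azimuth = atan2(E, N) = atan2(-0.002143, +0.002759) = 322.2° ≈ 322°.

322°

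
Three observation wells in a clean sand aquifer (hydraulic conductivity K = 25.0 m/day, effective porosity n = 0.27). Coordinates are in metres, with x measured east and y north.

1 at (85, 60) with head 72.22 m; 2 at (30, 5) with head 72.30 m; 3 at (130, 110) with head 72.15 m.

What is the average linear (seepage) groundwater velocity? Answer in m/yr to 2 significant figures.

Three-point gradient (reference 1): Δ to 2 = (-55, -55, +0.08), Δ to 3 = (45, 50, -0.07).
∂h/∂x = -0.0005455, ∂h/∂y = -0.0009091 (det = -275).
|∇h| = √(-0.0005455² + -0.0009091²) = 0.00106
Seepage velocity v = K·i/n = 25.0 × 0.00106 / 0.27 = 0.09815 m/day = 35.85 m/yr.

36 m/yr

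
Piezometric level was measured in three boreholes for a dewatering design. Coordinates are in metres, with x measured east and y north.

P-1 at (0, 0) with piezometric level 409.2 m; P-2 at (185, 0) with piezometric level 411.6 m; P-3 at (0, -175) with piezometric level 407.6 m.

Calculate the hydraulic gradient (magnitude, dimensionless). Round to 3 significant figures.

0.0159

∂h/∂x = (411.6 − 409.2) / (185 − 0) = +0.01297
∂h/∂y = (407.6 − 409.2) / (-175 − 0) = +0.009143
|∇h| = √(0.01297² + 0.009143²) = 0.01587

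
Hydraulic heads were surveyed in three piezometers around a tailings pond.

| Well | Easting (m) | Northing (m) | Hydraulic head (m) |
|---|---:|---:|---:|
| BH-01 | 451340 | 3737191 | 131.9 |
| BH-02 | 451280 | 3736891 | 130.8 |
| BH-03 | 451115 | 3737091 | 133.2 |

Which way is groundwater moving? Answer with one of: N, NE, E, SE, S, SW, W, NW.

SE

Three-point gradient (reference BH-01): Δ to BH-02 = (-60, -300, -1.1), Δ to BH-03 = (-225, -100, +1.3).
∂h/∂x = -0.008130, ∂h/∂y = +0.005293 (det = -61500).
Flow = −∇h = (+0.008130 east, -0.005293 north), which points southeast.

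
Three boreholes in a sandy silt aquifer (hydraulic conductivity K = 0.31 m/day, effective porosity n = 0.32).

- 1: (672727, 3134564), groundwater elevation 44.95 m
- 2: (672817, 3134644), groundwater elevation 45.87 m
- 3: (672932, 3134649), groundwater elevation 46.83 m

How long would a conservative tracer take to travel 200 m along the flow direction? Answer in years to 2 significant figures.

Differences from 1: to 2 (Δx, Δy, Δh) = (90, 80, +0.92); to 3 = (205, 85, +1.88).
Determinant of the coordinate differences = 90·85 − 205·80 = -8750.
∂h/∂x = [(+0.92)·85 − (+1.88)·80] / -8750 = +0.008251
∂h/∂y = [90·(+1.88) − 205·(+0.92)] / -8750 = +0.002217
|∇h| = √(0.008251² + 0.002217²) = 0.008544
Seepage velocity v = K·i/n = 0.31 × 0.008544 / 0.32 = 0.008277 m/day.
t = 200 / 0.008277 = 2.416e+04 days = 66.1 years.

66 years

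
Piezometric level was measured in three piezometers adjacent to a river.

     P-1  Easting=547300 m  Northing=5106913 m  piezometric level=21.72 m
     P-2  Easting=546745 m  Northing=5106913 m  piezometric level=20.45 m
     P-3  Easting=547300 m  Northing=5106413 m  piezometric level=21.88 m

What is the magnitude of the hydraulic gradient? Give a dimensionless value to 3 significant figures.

0.00231

∂h/∂x = (20.45 − 21.72) / (546745 − 547300) = +0.002288
∂h/∂y = (21.88 − 21.72) / (5106413 − 5106913) = -0.0003200
|∇h| = √(0.002288² + -0.0003200²) = 0.00231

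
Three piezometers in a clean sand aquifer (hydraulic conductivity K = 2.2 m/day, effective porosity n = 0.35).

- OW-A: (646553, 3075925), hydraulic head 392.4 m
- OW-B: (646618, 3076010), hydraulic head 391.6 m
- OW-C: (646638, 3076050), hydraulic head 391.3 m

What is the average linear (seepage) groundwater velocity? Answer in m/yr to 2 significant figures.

19 m/yr

Differences from OW-A: to OW-B (Δx, Δy, Δh) = (65, 85, -0.8); to OW-C = (85, 125, -1.1).
Solve a·Δx + b·Δy = Δh: det = 65·125 − 85·85 = 900.
∂h/∂x = [(-0.8)·125 − (-1.1)·85] / 900 = -0.007222
∂h/∂y = [65·(-1.1) − 85·(-0.8)] / 900 = -0.003889
|∇h| = √(-0.007222² + -0.003889²) = 0.008203
Seepage velocity v = K·i/n = 2.2 × 0.008203 / 0.35 = 0.05156 m/day = 18.83 m/yr.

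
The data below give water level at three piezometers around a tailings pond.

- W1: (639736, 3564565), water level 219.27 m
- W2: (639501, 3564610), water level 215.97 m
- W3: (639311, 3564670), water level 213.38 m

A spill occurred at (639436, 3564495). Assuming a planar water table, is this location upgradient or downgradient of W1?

downgradient

With h = a·x + b·y + c and W1 as origin, the differences give:
  (-235)·a + 45·b = -3.30
  (-425)·a + 105·b = -5.89
Eliminate b (×105 and ×45, subtract): -5550·a = -81.450 → a = ∂h/∂x = +0.01468
Back-substitute: b = ∂h/∂y = +0.003306.
Head at (639436, 3564495) = 219.27 + (+0.01468)·(-300) + (+0.003306)·(-70) = 214.64 m.
That is lower than the 219.27 m at W1, so the point is downgradient.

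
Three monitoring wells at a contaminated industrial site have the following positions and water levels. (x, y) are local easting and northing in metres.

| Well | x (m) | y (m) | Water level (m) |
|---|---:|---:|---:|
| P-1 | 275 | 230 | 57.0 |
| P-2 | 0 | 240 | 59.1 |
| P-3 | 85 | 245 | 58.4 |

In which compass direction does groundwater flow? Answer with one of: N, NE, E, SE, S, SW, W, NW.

Taking P-1 as reference: P-2−P-1 = (-275, 10, +2.1); P-3−P-1 = (-190, 15, +1.4).
Solve a·Δx + b·Δy = Δh: det = (-275)·15 − (-190)·10 = -2225.
∂h/∂x = [(+2.1)·15 − (+1.4)·10] / -2225 = -0.007865
∂h/∂y = [(-275)·(+1.4) − (-190)·(+2.1)] / -2225 = -0.006292
Flow = −∇h = (+0.007865 east, +0.006292 north), which points northeast.

NE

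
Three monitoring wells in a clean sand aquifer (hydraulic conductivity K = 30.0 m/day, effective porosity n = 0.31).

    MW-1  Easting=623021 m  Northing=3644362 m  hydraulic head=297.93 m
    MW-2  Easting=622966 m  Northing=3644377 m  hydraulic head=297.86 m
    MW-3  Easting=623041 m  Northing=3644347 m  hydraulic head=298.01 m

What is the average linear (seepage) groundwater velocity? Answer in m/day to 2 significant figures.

Taking MW-1 as reference: MW-2−MW-1 = (-55, 15, -0.07); MW-3−MW-1 = (20, -15, +0.08).
Determinant of the coordinate differences = (-55)·(-15) − 20·15 = 525.
∂h/∂x = [(-0.07)·(-15) − (+0.08)·15] / 525 = -0.0002857
∂h/∂y = [(-55)·(+0.08) − 20·(-0.07)] / 525 = -0.005714
|∇h| = √(-0.0002857² + -0.005714²) = 0.005721
Seepage velocity v = K·i/n = 30.0 × 0.005721 / 0.31 = 0.5536 m/day.

0.55 m/day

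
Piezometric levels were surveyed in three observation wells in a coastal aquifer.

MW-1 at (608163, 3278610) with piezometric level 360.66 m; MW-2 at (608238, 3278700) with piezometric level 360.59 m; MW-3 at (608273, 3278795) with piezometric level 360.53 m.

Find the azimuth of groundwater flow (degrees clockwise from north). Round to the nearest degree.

Differences from MW-1: to MW-2 (Δx, Δy, Δh) = (75, 90, -0.07); to MW-3 = (110, 185, -0.13).
Solve a·Δx + b·Δy = Δh: det = 75·185 − 110·90 = 3975.
∂h/∂x = [(-0.07)·185 − (-0.13)·90] / 3975 = -0.0003145
∂h/∂y = [75·(-0.13) − 110·(-0.07)] / 3975 = -0.0005157
Flow direction (−∇h) has components (+0.0003145 E, +0.0005157 N).
Azimuth = atan2(E, N) = atan2(+0.0003145, +0.0005157) = 31.4° ≈ 031°.

031°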